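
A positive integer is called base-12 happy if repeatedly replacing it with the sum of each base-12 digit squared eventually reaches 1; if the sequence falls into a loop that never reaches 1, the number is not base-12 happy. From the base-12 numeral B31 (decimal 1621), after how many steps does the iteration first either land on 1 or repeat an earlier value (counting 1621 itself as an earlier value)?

5

1621 = (11,3,1)_12 → 11² + 3² + 1² = 121 + 9 + 1 = 131
131 = (10,11)_12 → 10² + 11² = 100 + 121 = 221
221 = (1,6,5)_12 → 1² + 6² + 5² = 1 + 36 + 25 = 62
62 = (5,2)_12 → 5² + 2² = 25 + 4 = 29
29 = (2,5)_12 → 2² + 5² = 4 + 25 = 29  — 29 repeats.
That took 5 steps.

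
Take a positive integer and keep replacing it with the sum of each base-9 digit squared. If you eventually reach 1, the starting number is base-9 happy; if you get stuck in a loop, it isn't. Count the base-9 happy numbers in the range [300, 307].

300: 300 → 54 → 36 → 16 → 50 → 50  — not base-9 happy
301: 301 → 61 → 85 → 17 → 65 → 53 → 89 → 65  — not base-9 happy
302: 302 → 70 → 98 → 66 → 58 → 52 → 74 → 68 → 74  — not base-9 happy
303: 303 → 81 → 1  — base-9 happy
304: 304 → 94 → 18 → 4 → 16 → 50 → 50  — not base-9 happy
305: 305 → 109 → 11 → 5 → 25 → 53 → 89 → 65 → 53  — not base-9 happy
306: 306 → 58 → 52 → 74 → 68 → 74  — not base-9 happy
307: 307 → 59 → 61 → 85 → 17 → 65 → 53 → 89 → 65  — not base-9 happy
base-9 happy: 303

1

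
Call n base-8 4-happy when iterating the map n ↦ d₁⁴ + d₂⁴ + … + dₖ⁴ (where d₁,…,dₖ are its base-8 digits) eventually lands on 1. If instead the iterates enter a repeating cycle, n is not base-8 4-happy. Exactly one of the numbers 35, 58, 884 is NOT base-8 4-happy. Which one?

35: 35 → 337 → 642 → 33 → 257 → 257  — repeats 257 (not base-8 4-happy)
58: 58 → 2417 → 2178 → 288 → 512 → 1  — reaches 1 (base-8 4-happy)
884: 884 → 2178 → 288 → 512 → 1  — reaches 1 (base-8 4-happy)

35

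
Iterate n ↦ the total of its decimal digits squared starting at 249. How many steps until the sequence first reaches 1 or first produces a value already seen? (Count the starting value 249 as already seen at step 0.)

249 → 101
101 → 2
2 → 4
4 → 16
16 → 37
37 → 58
58 → 89
89 → 145
145 → 42
42 → 20
20 → 4  — 4 repeats.
That took 11 steps.

11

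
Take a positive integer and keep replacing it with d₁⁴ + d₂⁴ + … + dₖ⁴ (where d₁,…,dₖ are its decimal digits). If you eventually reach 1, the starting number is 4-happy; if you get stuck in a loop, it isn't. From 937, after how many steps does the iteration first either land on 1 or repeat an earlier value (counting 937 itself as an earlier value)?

937 → 9⁴ + 3⁴ + 7⁴ = 6561 + 81 + 2401 = 9043
9043 → 9⁴ + 0⁴ + 4⁴ + 3⁴ = 6561 + 0 + 256 + 81 = 6898
6898 → 6⁴ + 8⁴ + 9⁴ + 8⁴ = 1296 + 4096 + 6561 + 4096 = 16049
16049 → 1⁴ + 6⁴ + 0⁴ + 4⁴ + 9⁴ = 1 + 1296 + 0 + 256 + 6561 = 8114
8114 → 8⁴ + 1⁴ + 1⁴ + 4⁴ = 4096 + 1 + 1 + 256 = 4354
4354 → 4⁴ + 3⁴ + 5⁴ + 4⁴ = 256 + 81 + 625 + 256 = 1218
1218 → 1⁴ + 2⁴ + 1⁴ + 8⁴ = 1 + 16 + 1 + 4096 = 4114
4114 → 4⁴ + 1⁴ + 1⁴ + 4⁴ = 256 + 1 + 1 + 256 = 514
514 → 5⁴ + 1⁴ + 4⁴ = 625 + 1 + 256 = 882
882 → 8⁴ + 8⁴ + 2⁴ = 4096 + 4096 + 16 = 8208
8208 → 8⁴ + 2⁴ + 0⁴ + 8⁴ = 4096 + 16 + 0 + 4096 = 8208  — 8208 repeats.
That took 11 steps.

11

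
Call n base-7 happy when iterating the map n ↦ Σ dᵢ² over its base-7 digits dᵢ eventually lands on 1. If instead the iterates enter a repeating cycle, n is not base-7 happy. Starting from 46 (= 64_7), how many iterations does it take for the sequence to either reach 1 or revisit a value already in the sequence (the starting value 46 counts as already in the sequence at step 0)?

46 = (6,4)_7 → 52
52 = (1,0,3)_7 → 10
10 = (1,3)_7 → 10  — 10 repeats.
That took 3 steps.

3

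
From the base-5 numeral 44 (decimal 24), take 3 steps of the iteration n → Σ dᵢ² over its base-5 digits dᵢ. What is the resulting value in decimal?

24 = (4,4)_5 → 4² + 4² = 32
32 = (1,1,2)_5 → 1² + 1² + 2² = 6
6 = (1,1)_5 → 1² + 1² = 2

2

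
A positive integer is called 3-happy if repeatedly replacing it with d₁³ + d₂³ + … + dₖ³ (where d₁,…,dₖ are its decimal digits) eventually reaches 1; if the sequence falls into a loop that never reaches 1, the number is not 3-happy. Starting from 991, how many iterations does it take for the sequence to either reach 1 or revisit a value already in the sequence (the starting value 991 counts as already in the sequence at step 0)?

991 → 9³ + 9³ + 1³ = 1459
1459 → 1³ + 4³ + 5³ + 9³ = 919
919 → 9³ + 1³ + 9³ = 1459  — 1459 repeats.
That took 3 steps.

3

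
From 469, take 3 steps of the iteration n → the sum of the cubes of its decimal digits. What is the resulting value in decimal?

469 → 4³ + 6³ + 9³ = 64 + 216 + 729 = 1009
1009 → 1³ + 0³ + 0³ + 9³ = 1 + 0 + 0 + 729 = 730
730 → 7³ + 3³ + 0³ = 343 + 27 + 0 = 370

370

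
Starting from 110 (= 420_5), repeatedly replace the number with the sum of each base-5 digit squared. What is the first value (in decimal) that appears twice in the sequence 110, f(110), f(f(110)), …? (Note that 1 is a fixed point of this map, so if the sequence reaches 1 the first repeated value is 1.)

16

110 = (4,2,0)_5 → 4² + 2² + 0² = 16 + 4 + 0 = 20
20 = (4,0)_5 → 4² + 0² = 16 + 0 = 16
16 = (3,1)_5 → 3² + 1² = 9 + 1 = 10
10 = (2,0)_5 → 2² + 0² = 4 + 0 = 4
4 = (4)_5 → 4² = 16  — 16 already appeared earlier.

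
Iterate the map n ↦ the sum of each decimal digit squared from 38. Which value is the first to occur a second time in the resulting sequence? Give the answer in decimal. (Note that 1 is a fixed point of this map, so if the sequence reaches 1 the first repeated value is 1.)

58

38 → 3² + 8² = 73
73 → 7² + 3² = 58
58 → 5² + 8² = 89
89 → 8² + 9² = 145
145 → 1² + 4² + 5² = 42
42 → 4² + 2² = 20
20 → 2² + 0² = 4
4 → 4² = 16
16 → 1² + 6² = 37
37 → 3² + 7² = 58  — 58 already appeared earlier.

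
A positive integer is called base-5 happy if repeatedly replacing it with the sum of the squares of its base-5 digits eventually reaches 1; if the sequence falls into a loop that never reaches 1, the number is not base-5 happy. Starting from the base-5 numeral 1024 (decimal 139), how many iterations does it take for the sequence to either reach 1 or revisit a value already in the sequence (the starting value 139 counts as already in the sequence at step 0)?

139 = (1,0,2,4)_5 → 21
21 = (4,1)_5 → 17
17 = (3,2)_5 → 13
13 = (2,3)_5 → 13  — 13 repeats.
That took 4 steps.

4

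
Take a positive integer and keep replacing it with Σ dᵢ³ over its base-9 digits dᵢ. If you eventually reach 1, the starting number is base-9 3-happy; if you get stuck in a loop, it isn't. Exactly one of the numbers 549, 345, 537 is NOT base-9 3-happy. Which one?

549: 549 → 559 → 729 → 1  — reaches 1 (base-9 3-happy)
345: 345 → 99 → 9 → 1  — reaches 1 (base-9 3-happy)
537: 537 → 557 → 1071 → 73 → 513 → 243 → 27 → 27  — repeats 27 (not base-9 3-happy)

537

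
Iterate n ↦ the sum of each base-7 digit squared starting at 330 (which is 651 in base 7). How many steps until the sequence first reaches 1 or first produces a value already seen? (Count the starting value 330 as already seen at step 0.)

6

330 = (6,5,1)_7 → 6² + 5² + 1² = 62
62 = (1,1,6)_7 → 1² + 1² + 6² = 38
38 = (5,3)_7 → 5² + 3² = 34
34 = (4,6)_7 → 4² + 6² = 52
52 = (1,0,3)_7 → 1² + 0² + 3² = 10
10 = (1,3)_7 → 1² + 3² = 10  — 10 repeats.
That took 6 steps.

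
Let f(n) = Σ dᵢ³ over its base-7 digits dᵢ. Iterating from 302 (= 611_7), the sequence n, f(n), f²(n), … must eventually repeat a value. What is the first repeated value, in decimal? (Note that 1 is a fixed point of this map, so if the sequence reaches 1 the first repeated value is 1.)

302 = (6,1,1)_7 → 6³ + 1³ + 1³ = 216 + 1 + 1 = 218
218 = (4,3,1)_7 → 4³ + 3³ + 1³ = 64 + 27 + 1 = 92
92 = (1,6,1)_7 → 1³ + 6³ + 1³ = 1 + 216 + 1 = 218  — 218 already appeared earlier.

218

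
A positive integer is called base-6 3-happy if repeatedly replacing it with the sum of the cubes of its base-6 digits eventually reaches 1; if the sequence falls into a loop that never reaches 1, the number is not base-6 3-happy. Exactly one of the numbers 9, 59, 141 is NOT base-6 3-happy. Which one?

9

9: 9 → 28 → 128 → 62 → 73 → 9  — repeats 9 (not base-6 3-happy)
59: 59 → 153 → 92 → 43 → 3 → 27 → 91 → 36 → 1  — reaches 1 (base-6 3-happy)
141: 141 → 179 → 314 → 81 → 36 → 1  — reaches 1 (base-6 3-happy)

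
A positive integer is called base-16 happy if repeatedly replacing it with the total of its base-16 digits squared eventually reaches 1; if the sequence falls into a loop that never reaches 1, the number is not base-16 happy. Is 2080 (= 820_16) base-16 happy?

2080 = (8,2,0)_16 → 8² + 2² + 0² = 68
68 = (4,4)_16 → 4² + 4² = 32
32 = (2,0)_16 → 2² + 0² = 4
4 = (4)_16 → 4² = 16
16 = (1,0)_16 → 1² + 0² = 1  — reached 1.

base-16 happy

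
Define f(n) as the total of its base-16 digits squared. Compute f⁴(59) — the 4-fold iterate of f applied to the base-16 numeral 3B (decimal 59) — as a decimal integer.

59 = (3,11)_16 → 3² + 11² = 130
130 = (8,2)_16 → 8² + 2² = 68
68 = (4,4)_16 → 4² + 4² = 32
32 = (2,0)_16 → 2² + 0² = 4

4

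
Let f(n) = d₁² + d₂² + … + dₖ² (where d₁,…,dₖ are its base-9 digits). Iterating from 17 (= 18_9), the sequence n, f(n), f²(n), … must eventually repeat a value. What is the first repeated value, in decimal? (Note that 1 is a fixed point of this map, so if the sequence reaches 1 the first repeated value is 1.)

17 = (1,8)_9 → 65
65 = (7,2)_9 → 53
53 = (5,8)_9 → 89
89 = (1,0,8)_9 → 65  — 65 already appeared earlier.

65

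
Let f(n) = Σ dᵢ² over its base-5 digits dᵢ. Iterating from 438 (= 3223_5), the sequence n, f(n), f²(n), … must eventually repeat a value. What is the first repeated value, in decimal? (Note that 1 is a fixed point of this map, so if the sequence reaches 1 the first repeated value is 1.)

438 = (3,2,2,3)_5 → 3² + 2² + 2² + 3² = 26
26 = (1,0,1)_5 → 1² + 0² + 1² = 2
2 = (2)_5 → 2² = 4
4 = (4)_5 → 4² = 16
16 = (3,1)_5 → 3² + 1² = 10
10 = (2,0)_5 → 2² + 0² = 4  — 4 already appeared earlier.

4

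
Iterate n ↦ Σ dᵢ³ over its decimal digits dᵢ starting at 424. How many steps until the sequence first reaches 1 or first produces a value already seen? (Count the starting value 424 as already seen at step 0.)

3

424 → 4³ + 2³ + 4³ = 136
136 → 1³ + 3³ + 6³ = 244
244 → 2³ + 4³ + 4³ = 136  — 136 repeats.
That took 3 steps.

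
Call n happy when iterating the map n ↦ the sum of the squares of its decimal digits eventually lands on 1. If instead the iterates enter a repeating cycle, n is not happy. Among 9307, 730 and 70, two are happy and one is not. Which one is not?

9307: 9307 → 139 → 91 → 82 → 68 → 100 → 1  — reaches 1 (happy)
730: 730 → 58 → 89 → 145 → 42 → 20 → 4 → 16 → 37 → 58  — repeats 58 (not happy)
70: 70 → 49 → 97 → 130 → 10 → 1  — reaches 1 (happy)

730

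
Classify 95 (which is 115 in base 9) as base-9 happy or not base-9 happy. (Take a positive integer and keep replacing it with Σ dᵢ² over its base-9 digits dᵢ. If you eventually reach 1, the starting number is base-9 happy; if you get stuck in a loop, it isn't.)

95 = (1,1,5)_9 → 1² + 1² + 5² = 27
27 = (3,0)_9 → 3² + 0² = 9
9 = (1,0)_9 → 1² + 0² = 1  — reached 1.

base-9 happy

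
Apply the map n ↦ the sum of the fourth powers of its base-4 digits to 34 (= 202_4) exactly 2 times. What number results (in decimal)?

34 = (2,0,2)_4 → 2⁴ + 0⁴ + 2⁴ = 16 + 0 + 16 = 32
32 = (2,0,0)_4 → 2⁴ + 0⁴ + 0⁴ = 16 + 0 + 0 = 16

16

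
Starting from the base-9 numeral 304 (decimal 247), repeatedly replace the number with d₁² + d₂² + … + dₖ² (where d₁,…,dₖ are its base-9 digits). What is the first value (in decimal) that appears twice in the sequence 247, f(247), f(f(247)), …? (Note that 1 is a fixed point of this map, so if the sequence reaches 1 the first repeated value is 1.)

53

247 = (3,0,4)_9 → 3² + 0² + 4² = 25
25 = (2,7)_9 → 2² + 7² = 53
53 = (5,8)_9 → 5² + 8² = 89
89 = (1,0,8)_9 → 1² + 0² + 8² = 65
65 = (7,2)_9 → 7² + 2² = 53  — 53 already appeared earlier.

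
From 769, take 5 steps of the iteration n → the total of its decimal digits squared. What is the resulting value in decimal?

769 → 7² + 6² + 9² = 49 + 36 + 81 = 166
166 → 1² + 6² + 6² = 1 + 36 + 36 = 73
73 → 7² + 3² = 49 + 9 = 58
58 → 5² + 8² = 25 + 64 = 89
89 → 8² + 9² = 64 + 81 = 145

145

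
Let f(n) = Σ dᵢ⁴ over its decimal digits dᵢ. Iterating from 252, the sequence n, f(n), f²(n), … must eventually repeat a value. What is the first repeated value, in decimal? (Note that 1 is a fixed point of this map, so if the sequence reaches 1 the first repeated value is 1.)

13139

252 → 657
657 → 4322
4322 → 369
369 → 7938
7938 → 13139
13139 → 6725
6725 → 4338
4338 → 4514
4514 → 1138
1138 → 4179
4179 → 9219
9219 → 13139  — 13139 already appeared earlier.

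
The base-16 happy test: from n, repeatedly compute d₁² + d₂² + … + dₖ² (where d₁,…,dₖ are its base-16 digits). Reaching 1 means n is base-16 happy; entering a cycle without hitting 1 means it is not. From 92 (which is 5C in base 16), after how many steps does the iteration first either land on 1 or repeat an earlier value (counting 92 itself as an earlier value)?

7

92 = (5,12)_16 → 5² + 12² = 25 + 144 = 169
169 = (10,9)_16 → 10² + 9² = 100 + 81 = 181
181 = (11,5)_16 → 11² + 5² = 121 + 25 = 146
146 = (9,2)_16 → 9² + 2² = 81 + 4 = 85
85 = (5,5)_16 → 5² + 5² = 25 + 25 = 50
50 = (3,2)_16 → 3² + 2² = 9 + 4 = 13
13 = (13)_16 → 13² = 169  — 169 repeats.
That took 7 steps.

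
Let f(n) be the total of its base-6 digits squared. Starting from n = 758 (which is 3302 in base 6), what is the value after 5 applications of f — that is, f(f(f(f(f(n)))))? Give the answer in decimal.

41

758 = (3,3,0,2)_6 → 3² + 3² + 0² + 2² = 9 + 9 + 0 + 4 = 22
22 = (3,4)_6 → 3² + 4² = 9 + 16 = 25
25 = (4,1)_6 → 4² + 1² = 16 + 1 = 17
17 = (2,5)_6 → 2² + 5² = 4 + 25 = 29
29 = (4,5)_6 → 4² + 5² = 16 + 25 = 41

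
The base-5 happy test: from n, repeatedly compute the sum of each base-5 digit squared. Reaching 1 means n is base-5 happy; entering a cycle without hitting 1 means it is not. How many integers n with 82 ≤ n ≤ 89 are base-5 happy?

82: 82 → 14 → 20 → 16 → 10 → 4 → 16  — not base-5 happy
83: 83 → 19 → 25 → 1  — base-5 happy
84: 84 → 26 → 2 → 4 → 16 → 10 → 4  — not base-5 happy
85: 85 → 13 → 13  — not base-5 happy
86: 86 → 14 → 20 → 16 → 10 → 4 → 16  — not base-5 happy
87: 87 → 17 → 13 → 13  — not base-5 happy
88: 88 → 22 → 20 → 16 → 10 → 4 → 16  — not base-5 happy
89: 89 → 29 → 17 → 13 → 13  — not base-5 happy
base-5 happy: 83

1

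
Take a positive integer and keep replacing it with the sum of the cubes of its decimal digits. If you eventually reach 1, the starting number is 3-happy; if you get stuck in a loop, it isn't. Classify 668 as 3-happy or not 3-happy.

not 3-happy

668 → 6³ + 6³ + 8³ = 944
944 → 9³ + 4³ + 4³ = 857
857 → 8³ + 5³ + 7³ = 980
980 → 9³ + 8³ + 0³ = 1241
1241 → 1³ + 2³ + 4³ + 1³ = 74
74 → 7³ + 4³ = 407
407 → 4³ + 0³ + 7³ = 407  — 407 already seen; the sequence cycles without reaching 1.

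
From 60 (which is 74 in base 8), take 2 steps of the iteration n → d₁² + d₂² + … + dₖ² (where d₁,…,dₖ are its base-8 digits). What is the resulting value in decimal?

60 = (7,4)_8 → 7² + 4² = 65
65 = (1,0,1)_8 → 1² + 0² + 1² = 2

2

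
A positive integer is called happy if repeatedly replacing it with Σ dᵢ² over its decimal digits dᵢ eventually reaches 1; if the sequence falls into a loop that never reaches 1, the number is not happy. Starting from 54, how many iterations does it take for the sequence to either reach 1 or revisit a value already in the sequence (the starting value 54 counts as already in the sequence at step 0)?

15

54 → 41
41 → 17
17 → 50
50 → 25
25 → 29
29 → 85
85 → 89
89 → 145
145 → 42
42 → 20
20 → 4
4 → 16
16 → 37
37 → 58
58 → 89  — 89 repeats.
That took 15 steps.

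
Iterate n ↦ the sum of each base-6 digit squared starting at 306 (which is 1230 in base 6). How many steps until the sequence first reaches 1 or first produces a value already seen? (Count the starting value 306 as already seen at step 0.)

11

306 = (1,2,3,0)_6 → 1² + 2² + 3² + 0² = 1 + 4 + 9 + 0 = 14
14 = (2,2)_6 → 2² + 2² = 4 + 4 = 8
8 = (1,2)_6 → 1² + 2² = 1 + 4 = 5
5 = (5)_6 → 5² = 25
25 = (4,1)_6 → 4² + 1² = 16 + 1 = 17
17 = (2,5)_6 → 2² + 5² = 4 + 25 = 29
29 = (4,5)_6 → 4² + 5² = 16 + 25 = 41
41 = (1,0,5)_6 → 1² + 0² + 5² = 1 + 0 + 25 = 26
26 = (4,2)_6 → 4² + 2² = 16 + 4 = 20
20 = (3,2)_6 → 3² + 2² = 9 + 4 = 13
13 = (2,1)_6 → 2² + 1² = 4 + 1 = 5  — 5 repeats.
That took 11 steps.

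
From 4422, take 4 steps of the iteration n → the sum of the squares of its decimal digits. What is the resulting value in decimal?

58

4422 → 40
40 → 16
16 → 37
37 → 58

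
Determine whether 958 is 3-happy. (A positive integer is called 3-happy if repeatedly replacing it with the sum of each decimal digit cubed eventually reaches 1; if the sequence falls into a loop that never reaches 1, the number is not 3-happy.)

958 → 9³ + 5³ + 8³ = 729 + 125 + 512 = 1366
1366 → 1³ + 3³ + 6³ + 6³ = 1 + 27 + 216 + 216 = 460
460 → 4³ + 6³ + 0³ = 64 + 216 + 0 = 280
280 → 2³ + 8³ + 0³ = 8 + 512 + 0 = 520
520 → 5³ + 2³ + 0³ = 125 + 8 + 0 = 133
133 → 1³ + 3³ + 3³ = 1 + 27 + 27 = 55
55 → 5³ + 5³ = 125 + 125 = 250
250 → 2³ + 5³ + 0³ = 8 + 125 + 0 = 133  — 133 already seen; the sequence cycles without reaching 1.

not 3-happy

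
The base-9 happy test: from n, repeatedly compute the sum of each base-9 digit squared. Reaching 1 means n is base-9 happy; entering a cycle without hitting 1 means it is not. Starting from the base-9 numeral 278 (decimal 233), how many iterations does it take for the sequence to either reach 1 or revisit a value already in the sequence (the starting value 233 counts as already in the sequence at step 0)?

233 = (2,7,8)_9 → 2² + 7² + 8² = 117
117 = (1,4,0)_9 → 1² + 4² + 0² = 17
17 = (1,8)_9 → 1² + 8² = 65
65 = (7,2)_9 → 7² + 2² = 53
53 = (5,8)_9 → 5² + 8² = 89
89 = (1,0,8)_9 → 1² + 0² + 8² = 65  — 65 repeats.
That took 6 steps.

6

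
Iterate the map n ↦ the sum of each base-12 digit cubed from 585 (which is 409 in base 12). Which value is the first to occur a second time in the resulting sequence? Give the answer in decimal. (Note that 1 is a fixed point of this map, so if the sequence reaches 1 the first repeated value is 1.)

585 = (4,0,9)_12 → 4³ + 0³ + 9³ = 64 + 0 + 729 = 793
793 = (5,6,1)_12 → 5³ + 6³ + 1³ = 125 + 216 + 1 = 342
342 = (2,4,6)_12 → 2³ + 4³ + 6³ = 8 + 64 + 216 = 288
288 = (2,0,0)_12 → 2³ + 0³ + 0³ = 8 + 0 + 0 = 8
8 = (8)_12 → 8³ = 512
512 = (3,6,8)_12 → 3³ + 6³ + 8³ = 27 + 216 + 512 = 755
755 = (5,2,11)_12 → 5³ + 2³ + 11³ = 125 + 8 + 1331 = 1464
1464 = (10,2,0)_12 → 10³ + 2³ + 0³ = 1000 + 8 + 0 = 1008
1008 = (7,0,0)_12 → 7³ + 0³ + 0³ = 343 + 0 + 0 = 343
343 = (2,4,7)_12 → 2³ + 4³ + 7³ = 8 + 64 + 343 = 415
415 = (2,10,7)_12 → 2³ + 10³ + 7³ = 8 + 1000 + 343 = 1351
1351 = (9,4,7)_12 → 9³ + 4³ + 7³ = 729 + 64 + 343 = 1136
1136 = (7,10,8)_12 → 7³ + 10³ + 8³ = 343 + 1000 + 512 = 1855
1855 = (1,0,10,7)_12 → 1³ + 0³ + 10³ + 7³ = 1 + 0 + 1000 + 343 = 1344
1344 = (9,4,0)_12 → 9³ + 4³ + 0³ = 729 + 64 + 0 = 793  — 793 already appeared earlier.

793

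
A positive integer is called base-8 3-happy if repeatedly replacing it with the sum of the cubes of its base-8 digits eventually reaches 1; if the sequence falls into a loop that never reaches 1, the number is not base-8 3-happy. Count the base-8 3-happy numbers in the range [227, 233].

227: 227 → 118 → 433 → 433  — not base-8 3-happy
228: 228 → 155 → 62 → 559 → 469 → 476 → 434 → 440 → 559  — not base-8 3-happy
229: 229 → 216 → 54 → 432 → 432  — not base-8 3-happy
230: 230 → 307 → 307  — not base-8 3-happy
231: 231 → 434 → 440 → 559 → 469 → 476 → 434  — not base-8 3-happy
232: 232 → 152 → 35 → 91 → 55 → 559 → 469 → 476 → 434 → 440 → 559  — not base-8 3-happy
233: 233 → 153 → 36 → 128 → 8 → 1  — base-8 3-happy
base-8 3-happy: 233

1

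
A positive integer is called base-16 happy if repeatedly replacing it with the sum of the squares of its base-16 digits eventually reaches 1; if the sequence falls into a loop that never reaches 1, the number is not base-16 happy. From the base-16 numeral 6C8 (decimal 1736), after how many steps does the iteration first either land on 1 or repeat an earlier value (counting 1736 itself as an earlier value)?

1736 = (6,12,8)_16 → 6² + 12² + 8² = 36 + 144 + 64 = 244
244 = (15,4)_16 → 15² + 4² = 225 + 16 = 241
241 = (15,1)_16 → 15² + 1² = 225 + 1 = 226
226 = (14,2)_16 → 14² + 2² = 196 + 4 = 200
200 = (12,8)_16 → 12² + 8² = 144 + 64 = 208
208 = (13,0)_16 → 13² + 0² = 169 + 0 = 169
169 = (10,9)_16 → 10² + 9² = 100 + 81 = 181
181 = (11,5)_16 → 11² + 5² = 121 + 25 = 146
146 = (9,2)_16 → 9² + 2² = 81 + 4 = 85
85 = (5,5)_16 → 5² + 5² = 25 + 25 = 50
50 = (3,2)_16 → 3² + 2² = 9 + 4 = 13
13 = (13)_16 → 13² = 169  — 169 repeats.
That took 12 steps.

12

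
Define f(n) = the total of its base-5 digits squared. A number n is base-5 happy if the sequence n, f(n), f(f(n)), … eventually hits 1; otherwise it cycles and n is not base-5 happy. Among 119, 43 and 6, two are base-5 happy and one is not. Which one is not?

119: 119 → 41 → 11 → 5 → 1  — reaches 1 (base-5 happy)
43: 43 → 19 → 25 → 1  — reaches 1 (base-5 happy)
6: 6 → 2 → 4 → 16 → 10 → 4  — repeats 4 (not base-5 happy)

6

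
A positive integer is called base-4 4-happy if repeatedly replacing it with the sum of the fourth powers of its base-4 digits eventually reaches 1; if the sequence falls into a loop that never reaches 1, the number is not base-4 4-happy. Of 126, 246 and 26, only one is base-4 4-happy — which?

126: 126 → 179 → 178 → 113 → 83 → 83  — repeats 83 (not base-4 4-happy)
246: 246 → 179 → 178 → 113 → 83 → 83  — repeats 83 (not base-4 4-happy)
26: 26 → 33 → 17 → 2 → 16 → 1  — reaches 1 (base-4 4-happy)

26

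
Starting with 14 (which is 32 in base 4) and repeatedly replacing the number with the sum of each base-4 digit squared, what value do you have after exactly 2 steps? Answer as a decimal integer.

14 = (3,2)_4 → 13
13 = (3,1)_4 → 10

10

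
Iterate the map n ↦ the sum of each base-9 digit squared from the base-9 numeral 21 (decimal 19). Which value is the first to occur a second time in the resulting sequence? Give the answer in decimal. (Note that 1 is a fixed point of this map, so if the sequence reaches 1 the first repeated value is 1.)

19 = (2,1)_9 → 2² + 1² = 5
5 = (5)_9 → 5² = 25
25 = (2,7)_9 → 2² + 7² = 53
53 = (5,8)_9 → 5² + 8² = 89
89 = (1,0,8)_9 → 1² + 0² + 8² = 65
65 = (7,2)_9 → 7² + 2² = 53  — 53 already appeared earlier.

53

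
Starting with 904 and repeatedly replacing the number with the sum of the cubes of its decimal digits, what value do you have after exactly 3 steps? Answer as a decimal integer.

1459

904 → 9³ + 0³ + 4³ = 729 + 0 + 64 = 793
793 → 7³ + 9³ + 3³ = 343 + 729 + 27 = 1099
1099 → 1³ + 0³ + 9³ + 9³ = 1 + 0 + 729 + 729 = 1459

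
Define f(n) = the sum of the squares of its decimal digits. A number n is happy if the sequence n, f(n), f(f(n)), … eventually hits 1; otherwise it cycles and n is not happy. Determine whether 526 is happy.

526 → 65
65 → 61
61 → 37
37 → 58
58 → 89
89 → 145
145 → 42
42 → 20
20 → 4
4 → 16
16 → 37  — 37 already seen; the sequence cycles without reaching 1.

not happy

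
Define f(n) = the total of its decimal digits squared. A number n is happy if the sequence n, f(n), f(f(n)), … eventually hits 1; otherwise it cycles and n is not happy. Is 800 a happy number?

not happy

800 → 8² + 0² + 0² = 64
64 → 6² + 4² = 52
52 → 5² + 2² = 29
29 → 2² + 9² = 85
85 → 8² + 5² = 89
89 → 8² + 9² = 145
145 → 1² + 4² + 5² = 42
42 → 4² + 2² = 20
20 → 2² + 0² = 4
4 → 4² = 16
16 → 1² + 6² = 37
37 → 3² + 7² = 58
58 → 5² + 8² = 89  — 89 already seen; the sequence cycles without reaching 1.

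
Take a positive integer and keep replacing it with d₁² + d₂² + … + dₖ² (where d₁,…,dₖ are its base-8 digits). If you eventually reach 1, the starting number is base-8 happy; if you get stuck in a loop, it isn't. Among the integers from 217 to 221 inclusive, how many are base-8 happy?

217: 217 → 19 → 13 → 26 → 13  (repeats 13)
218: 218 → 22 → 40 → 25 → 10 → 5 → 25  (repeats 25)
219: 219 → 27 → 18 → 8 → 1  (reaches 1)
220: 220 → 34 → 20 → 20  (repeats 20)
221: 221 → 43 → 34 → 20 → 20  (repeats 20)
base-8 happy: 219

1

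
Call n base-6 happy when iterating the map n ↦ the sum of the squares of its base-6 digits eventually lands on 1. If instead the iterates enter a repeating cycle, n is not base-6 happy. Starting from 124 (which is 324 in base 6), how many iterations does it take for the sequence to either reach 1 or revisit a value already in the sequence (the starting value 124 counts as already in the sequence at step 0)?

9

124 = (3,2,4)_6 → 29
29 = (4,5)_6 → 41
41 = (1,0,5)_6 → 26
26 = (4,2)_6 → 20
20 = (3,2)_6 → 13
13 = (2,1)_6 → 5
5 = (5)_6 → 25
25 = (4,1)_6 → 17
17 = (2,5)_6 → 29  — 29 repeats.
That took 9 steps.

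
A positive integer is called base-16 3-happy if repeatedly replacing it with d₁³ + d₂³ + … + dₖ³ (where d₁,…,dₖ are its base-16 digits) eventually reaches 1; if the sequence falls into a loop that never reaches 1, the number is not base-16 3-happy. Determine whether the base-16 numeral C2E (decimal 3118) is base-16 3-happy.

base-16 3-happy

3118 = (12,2,14)_16 → 12³ + 2³ + 14³ = 1728 + 8 + 2744 = 4480
4480 = (1,1,8,0)_16 → 1³ + 1³ + 8³ + 0³ = 1 + 1 + 512 + 0 = 514
514 = (2,0,2)_16 → 2³ + 0³ + 2³ = 8 + 0 + 8 = 16
16 = (1,0)_16 → 1³ + 0³ = 1 + 0 = 1  — reached 1.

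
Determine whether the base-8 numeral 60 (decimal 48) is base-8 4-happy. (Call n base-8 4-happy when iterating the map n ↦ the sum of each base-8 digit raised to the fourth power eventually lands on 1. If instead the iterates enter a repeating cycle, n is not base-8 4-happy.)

48 = (6,0)_8 → 6⁴ + 0⁴ = 1296 + 0 = 1296
1296 = (2,4,2,0)_8 → 2⁴ + 4⁴ + 2⁴ + 0⁴ = 16 + 256 + 16 + 0 = 288
288 = (4,4,0)_8 → 4⁴ + 4⁴ + 0⁴ = 256 + 256 + 0 = 512
512 = (1,0,0,0)_8 → 1⁴ + 0⁴ + 0⁴ + 0⁴ = 1 + 0 + 0 + 0 = 1  — reached 1.

base-8 4-happy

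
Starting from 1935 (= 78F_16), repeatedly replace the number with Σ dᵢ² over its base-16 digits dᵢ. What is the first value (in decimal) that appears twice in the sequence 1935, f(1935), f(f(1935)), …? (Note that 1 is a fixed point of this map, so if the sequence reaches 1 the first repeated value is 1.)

1935 = (7,8,15)_16 → 338
338 = (1,5,2)_16 → 30
30 = (1,14)_16 → 197
197 = (12,5)_16 → 169
169 = (10,9)_16 → 181
181 = (11,5)_16 → 146
146 = (9,2)_16 → 85
85 = (5,5)_16 → 50
50 = (3,2)_16 → 13
13 = (13)_16 → 169  — 169 already appeared earlier.

169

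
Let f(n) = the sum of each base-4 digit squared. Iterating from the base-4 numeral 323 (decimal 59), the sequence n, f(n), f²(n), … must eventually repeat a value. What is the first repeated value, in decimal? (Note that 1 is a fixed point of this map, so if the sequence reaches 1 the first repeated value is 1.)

1

59 = (3,2,3)_4 → 3² + 2² + 3² = 22
22 = (1,1,2)_4 → 1² + 1² + 2² = 6
6 = (1,2)_4 → 1² + 2² = 5
5 = (1,1)_4 → 1² + 1² = 2
2 = (2)_4 → 2² = 4
4 = (1,0)_4 → 1² + 0² = 1  — reached the fixed point 1.
1 → 1, so 1 is the first repeated value.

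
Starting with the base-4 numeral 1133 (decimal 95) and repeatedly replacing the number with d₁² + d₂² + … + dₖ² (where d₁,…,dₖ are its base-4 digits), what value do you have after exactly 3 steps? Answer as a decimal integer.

4

95 = (1,1,3,3)_4 → 1² + 1² + 3² + 3² = 1 + 1 + 9 + 9 = 20
20 = (1,1,0)_4 → 1² + 1² + 0² = 1 + 1 + 0 = 2
2 = (2)_4 → 2² = 4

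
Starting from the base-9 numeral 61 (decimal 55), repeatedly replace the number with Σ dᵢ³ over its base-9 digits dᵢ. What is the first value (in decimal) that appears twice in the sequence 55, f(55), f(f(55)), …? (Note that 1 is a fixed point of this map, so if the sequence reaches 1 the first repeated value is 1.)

55 = (6,1)_9 → 6³ + 1³ = 216 + 1 = 217
217 = (2,6,1)_9 → 2³ + 6³ + 1³ = 8 + 216 + 1 = 225
225 = (2,7,0)_9 → 2³ + 7³ + 0³ = 8 + 343 + 0 = 351
351 = (4,3,0)_9 → 4³ + 3³ + 0³ = 64 + 27 + 0 = 91
91 = (1,1,1)_9 → 1³ + 1³ + 1³ = 1 + 1 + 1 = 3
3 = (3)_9 → 3³ = 27
27 = (3,0)_9 → 3³ + 0³ = 27 + 0 = 27  — 27 already appeared earlier.

27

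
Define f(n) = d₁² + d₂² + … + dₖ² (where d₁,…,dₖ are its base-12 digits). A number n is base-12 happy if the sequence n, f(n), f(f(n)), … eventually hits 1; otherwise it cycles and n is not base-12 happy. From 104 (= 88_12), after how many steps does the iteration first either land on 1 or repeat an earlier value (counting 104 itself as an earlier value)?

10

104 = (8,8)_12 → 8² + 8² = 128
128 = (10,8)_12 → 10² + 8² = 164
164 = (1,1,8)_12 → 1² + 1² + 8² = 66
66 = (5,6)_12 → 5² + 6² = 61
61 = (5,1)_12 → 5² + 1² = 26
26 = (2,2)_12 → 2² + 2² = 8
8 = (8)_12 → 8² = 64
64 = (5,4)_12 → 5² + 4² = 41
41 = (3,5)_12 → 3² + 5² = 34
34 = (2,10)_12 → 2² + 10² = 104  — 104 repeats.
That took 10 steps.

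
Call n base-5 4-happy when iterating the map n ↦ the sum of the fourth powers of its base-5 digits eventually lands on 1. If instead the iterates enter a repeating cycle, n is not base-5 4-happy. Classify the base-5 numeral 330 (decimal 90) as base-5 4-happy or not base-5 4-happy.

not base-5 4-happy

90 = (3,3,0)_5 → 162
162 = (1,1,2,2)_5 → 34
34 = (1,1,4)_5 → 258
258 = (2,0,1,3)_5 → 98
98 = (3,4,3)_5 → 418
418 = (3,1,3,3)_5 → 244
244 = (1,4,3,4)_5 → 594
594 = (4,3,3,4)_5 → 674
674 = (1,0,1,4,4)_5 → 514
514 = (4,0,2,4)_5 → 528
528 = (4,1,0,3)_5 → 338
338 = (2,3,2,3)_5 → 194
194 = (1,2,3,4)_5 → 354
354 = (2,4,0,4)_5 → 528  — 528 already seen; the sequence cycles without reaching 1.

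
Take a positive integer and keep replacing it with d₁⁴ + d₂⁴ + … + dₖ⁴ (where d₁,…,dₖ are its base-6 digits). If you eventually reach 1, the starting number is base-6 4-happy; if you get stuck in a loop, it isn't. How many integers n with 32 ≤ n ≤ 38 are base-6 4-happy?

1

32: 32 → 641 → 1522 → 259 → 4 → 256 → 258 → 3 → 81 → 98 → 288 → 17 → 641  — not base-6 4-happy
33: 33 → 706 → 419 → 1332 → 2 → 16 → 272 → 99 → 353 → 963 → 609 → 978 → 338 → 114 → 82 → 273 → 164 → 353  — not base-6 4-happy
34: 34 → 881 → 897 → 962 → 544 → 353 → 963 → 609 → 978 → 338 → 114 → 82 → 273 → 164 → 353  — not base-6 4-happy
35: 35 → 1250 → 1153 → 642 → 1266 → 1251 → 1218 → 1331 → 1251  — not base-6 4-happy
36: 36 → 1  — base-6 4-happy
37: 37 → 2 → 16 → 272 → 99 → 353 → 963 → 609 → 978 → 338 → 114 → 82 → 273 → 164 → 353  — not base-6 4-happy
38: 38 → 17 → 641 → 1522 → 259 → 4 → 256 → 258 → 3 → 81 → 98 → 288 → 17  — not base-6 4-happy
base-6 4-happy: 36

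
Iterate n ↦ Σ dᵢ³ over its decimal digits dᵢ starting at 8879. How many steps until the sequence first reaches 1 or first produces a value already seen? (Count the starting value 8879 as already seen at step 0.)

8879 → 8³ + 8³ + 7³ + 9³ = 2096
2096 → 2³ + 0³ + 9³ + 6³ = 953
953 → 9³ + 5³ + 3³ = 881
881 → 8³ + 8³ + 1³ = 1025
1025 → 1³ + 0³ + 2³ + 5³ = 134
134 → 1³ + 3³ + 4³ = 92
92 → 9³ + 2³ = 737
737 → 7³ + 3³ + 7³ = 713
713 → 7³ + 1³ + 3³ = 371
371 → 3³ + 7³ + 1³ = 371  — 371 repeats.
That took 10 steps.

10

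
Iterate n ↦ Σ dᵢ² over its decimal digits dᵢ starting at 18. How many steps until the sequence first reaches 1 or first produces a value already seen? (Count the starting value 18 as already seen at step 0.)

11

18 → 1² + 8² = 1 + 64 = 65
65 → 6² + 5² = 36 + 25 = 61
61 → 6² + 1² = 36 + 1 = 37
37 → 3² + 7² = 9 + 49 = 58
58 → 5² + 8² = 25 + 64 = 89
89 → 8² + 9² = 64 + 81 = 145
145 → 1² + 4² + 5² = 1 + 16 + 25 = 42
42 → 4² + 2² = 16 + 4 = 20
20 → 2² + 0² = 4 + 0 = 4
4 → 4² = 16
16 → 1² + 6² = 1 + 36 = 37  — 37 repeats.
That took 11 steps.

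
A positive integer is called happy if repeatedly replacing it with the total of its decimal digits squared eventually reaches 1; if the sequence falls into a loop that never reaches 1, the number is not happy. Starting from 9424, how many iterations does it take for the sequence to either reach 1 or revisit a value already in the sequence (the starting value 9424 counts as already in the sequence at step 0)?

13

9424 → 9² + 4² + 2² + 4² = 81 + 16 + 4 + 16 = 117
117 → 1² + 1² + 7² = 1 + 1 + 49 = 51
51 → 5² + 1² = 25 + 1 = 26
26 → 2² + 6² = 4 + 36 = 40
40 → 4² + 0² = 16 + 0 = 16
16 → 1² + 6² = 1 + 36 = 37
37 → 3² + 7² = 9 + 49 = 58
58 → 5² + 8² = 25 + 64 = 89
89 → 8² + 9² = 64 + 81 = 145
145 → 1² + 4² + 5² = 1 + 16 + 25 = 42
42 → 4² + 2² = 16 + 4 = 20
20 → 2² + 0² = 4 + 0 = 4
4 → 4² = 16  — 16 repeats.
That took 13 steps.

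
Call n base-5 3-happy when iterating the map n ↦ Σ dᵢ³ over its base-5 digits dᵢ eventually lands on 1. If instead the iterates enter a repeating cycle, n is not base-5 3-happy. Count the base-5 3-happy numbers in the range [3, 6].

3: 3 → 27 → 9 → 65 → 35 → 9  — not base-5 3-happy
4: 4 → 64 → 80 → 28 → 28  — not base-5 3-happy
5: 5 → 1  — base-5 3-happy
6: 6 → 2 → 8 → 28 → 28  — not base-5 3-happy
base-5 3-happy: 5

1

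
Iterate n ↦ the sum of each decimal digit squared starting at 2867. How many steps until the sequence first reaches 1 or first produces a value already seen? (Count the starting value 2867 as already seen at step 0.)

15

2867 → 2² + 8² + 6² + 7² = 4 + 64 + 36 + 49 = 153
153 → 1² + 5² + 3² = 1 + 25 + 9 = 35
35 → 3² + 5² = 9 + 25 = 34
34 → 3² + 4² = 9 + 16 = 25
25 → 2² + 5² = 4 + 25 = 29
29 → 2² + 9² = 4 + 81 = 85
85 → 8² + 5² = 64 + 25 = 89
89 → 8² + 9² = 64 + 81 = 145
145 → 1² + 4² + 5² = 1 + 16 + 25 = 42
42 → 4² + 2² = 16 + 4 = 20
20 → 2² + 0² = 4 + 0 = 4
4 → 4² = 16
16 → 1² + 6² = 1 + 36 = 37
37 → 3² + 7² = 9 + 49 = 58
58 → 5² + 8² = 25 + 64 = 89  — 89 repeats.
That took 15 steps.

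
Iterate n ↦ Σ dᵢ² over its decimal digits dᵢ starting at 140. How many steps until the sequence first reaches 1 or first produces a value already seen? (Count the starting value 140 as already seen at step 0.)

140 → 1² + 4² + 0² = 17
17 → 1² + 7² = 50
50 → 5² + 0² = 25
25 → 2² + 5² = 29
29 → 2² + 9² = 85
85 → 8² + 5² = 89
89 → 8² + 9² = 145
145 → 1² + 4² + 5² = 42
42 → 4² + 2² = 20
20 → 2² + 0² = 4
4 → 4² = 16
16 → 1² + 6² = 37
37 → 3² + 7² = 58
58 → 5² + 8² = 89  — 89 repeats.
That took 14 steps.

14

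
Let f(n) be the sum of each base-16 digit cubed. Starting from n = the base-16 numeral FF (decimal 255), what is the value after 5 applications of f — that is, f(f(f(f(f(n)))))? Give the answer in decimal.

2745

255 = (15,15)_16 → 6750
6750 = (1,10,5,14)_16 → 3870
3870 = (15,1,14)_16 → 6120
6120 = (1,7,14,8)_16 → 3600
3600 = (14,1,0)_16 → 2745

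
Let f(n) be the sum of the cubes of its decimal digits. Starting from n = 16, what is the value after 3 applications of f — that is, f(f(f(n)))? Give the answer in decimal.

160

16 → 1³ + 6³ = 1 + 216 = 217
217 → 2³ + 1³ + 7³ = 8 + 1 + 343 = 352
352 → 3³ + 5³ + 2³ = 27 + 125 + 8 = 160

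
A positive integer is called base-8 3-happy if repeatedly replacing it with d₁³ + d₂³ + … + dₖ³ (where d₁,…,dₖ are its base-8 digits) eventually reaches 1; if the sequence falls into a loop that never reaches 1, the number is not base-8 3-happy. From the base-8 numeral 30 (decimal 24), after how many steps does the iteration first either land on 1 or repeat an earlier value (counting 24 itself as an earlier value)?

4

24 = (3,0)_8 → 27
27 = (3,3)_8 → 54
54 = (6,6)_8 → 432
432 = (6,6,0)_8 → 432  — 432 repeats.
That took 4 steps.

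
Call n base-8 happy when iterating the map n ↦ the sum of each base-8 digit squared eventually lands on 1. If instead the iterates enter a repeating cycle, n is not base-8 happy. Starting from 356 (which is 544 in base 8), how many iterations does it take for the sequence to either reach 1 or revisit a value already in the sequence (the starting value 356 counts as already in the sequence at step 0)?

7

356 = (5,4,4)_8 → 5² + 4² + 4² = 25 + 16 + 16 = 57
57 = (7,1)_8 → 7² + 1² = 49 + 1 = 50
50 = (6,2)_8 → 6² + 2² = 36 + 4 = 40
40 = (5,0)_8 → 5² + 0² = 25 + 0 = 25
25 = (3,1)_8 → 3² + 1² = 9 + 1 = 10
10 = (1,2)_8 → 1² + 2² = 1 + 4 = 5
5 = (5)_8 → 5² = 25  — 25 repeats.
That took 7 steps.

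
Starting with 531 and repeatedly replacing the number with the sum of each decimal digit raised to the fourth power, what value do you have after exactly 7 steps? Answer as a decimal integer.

531 → 5⁴ + 3⁴ + 1⁴ = 625 + 81 + 1 = 707
707 → 7⁴ + 0⁴ + 7⁴ = 2401 + 0 + 2401 = 4802
4802 → 4⁴ + 8⁴ + 0⁴ + 2⁴ = 256 + 4096 + 0 + 16 = 4368
4368 → 4⁴ + 3⁴ + 6⁴ + 8⁴ = 256 + 81 + 1296 + 4096 = 5729
5729 → 5⁴ + 7⁴ + 2⁴ + 9⁴ = 625 + 2401 + 16 + 6561 = 9603
9603 → 9⁴ + 6⁴ + 0⁴ + 3⁴ = 6561 + 1296 + 0 + 81 = 7938
7938 → 7⁴ + 9⁴ + 3⁴ + 8⁴ = 2401 + 6561 + 81 + 4096 = 13139

13139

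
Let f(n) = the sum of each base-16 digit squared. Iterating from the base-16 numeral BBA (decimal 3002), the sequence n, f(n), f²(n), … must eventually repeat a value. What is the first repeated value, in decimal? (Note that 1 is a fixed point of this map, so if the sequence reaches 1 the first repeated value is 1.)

3002 = (11,11,10)_16 → 11² + 11² + 10² = 342
342 = (1,5,6)_16 → 1² + 5² + 6² = 62
62 = (3,14)_16 → 3² + 14² = 205
205 = (12,13)_16 → 12² + 13² = 313
313 = (1,3,9)_16 → 1² + 3² + 9² = 91
91 = (5,11)_16 → 5² + 11² = 146
146 = (9,2)_16 → 9² + 2² = 85
85 = (5,5)_16 → 5² + 5² = 50
50 = (3,2)_16 → 3² + 2² = 13
13 = (13)_16 → 13² = 169
169 = (10,9)_16 → 10² + 9² = 181
181 = (11,5)_16 → 11² + 5² = 146  — 146 already appeared earlier.

146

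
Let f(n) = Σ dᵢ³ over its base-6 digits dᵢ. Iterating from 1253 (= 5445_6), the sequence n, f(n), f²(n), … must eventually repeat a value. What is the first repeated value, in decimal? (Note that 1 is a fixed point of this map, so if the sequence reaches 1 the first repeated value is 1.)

1

1253 = (5,4,4,5)_6 → 378
378 = (1,4,3,0)_6 → 92
92 = (2,3,2)_6 → 43
43 = (1,1,1)_6 → 3
3 = (3)_6 → 27
27 = (4,3)_6 → 91
91 = (2,3,1)_6 → 36
36 = (1,0,0)_6 → 1  — reached the fixed point 1.
1 → 1, so 1 is the first repeated value.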